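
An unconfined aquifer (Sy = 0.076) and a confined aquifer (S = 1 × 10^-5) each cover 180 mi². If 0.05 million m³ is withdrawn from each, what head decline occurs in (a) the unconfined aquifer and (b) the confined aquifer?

Δh_u ≈ 0.00141 m; Δh_c ≈ 10.7 m

A = 180 mi² = 4.662 × 10^8 m²
ΔV = 0.05 million m³ = 50000 m³
Unconfined: Δh_u = ΔV/(Sy·A) = 50000/(0.076 × 4.662 × 10^8) = 0.001411 m
Confined: Δh_c = ΔV/(S·A) = 50000/(1 × 10^-5 × 4.662 × 10^8) = 10.73 m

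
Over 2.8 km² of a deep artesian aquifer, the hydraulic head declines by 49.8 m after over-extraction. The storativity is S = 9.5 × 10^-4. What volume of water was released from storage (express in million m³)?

ΔV ≈ 0.132 million m³

A = 2.8 km² = 2.8 × 10^6 m²
ΔV = S × A × Δh = 9.5 × 10^-4 × 2.8 × 10^6 m² × 49.8 m = 1.325 × 10^5 m³
ΔV = 1.325 × 10^5 m³ = 0.1325 million m³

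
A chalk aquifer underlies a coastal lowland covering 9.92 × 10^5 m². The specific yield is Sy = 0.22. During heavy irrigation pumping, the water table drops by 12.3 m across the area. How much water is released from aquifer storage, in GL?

ΔV = Sy × A × Δh = 0.22 × 9.92 × 10^5 m² × 12.3 m = 2.684 × 10^6 m³
ΔV = 2.684 × 10^6 m³ = 2.684 GL

ΔV ≈ 2.68 GL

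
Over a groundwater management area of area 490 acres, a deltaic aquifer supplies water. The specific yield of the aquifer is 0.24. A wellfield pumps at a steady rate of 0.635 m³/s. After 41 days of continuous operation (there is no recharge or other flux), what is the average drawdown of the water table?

Δh ≈ 4.73 m

A = 490 acres = 1.983 × 10^6 m²
Q = 0.635 m³/s = 54860 m³/d
ΔV = Q × t = 54860 m³/d × 41 d = 2.249 × 10^6 m³
Δh = ΔV / (Sy × A) = 2.249 × 10^6 / (0.24 × 1.983 × 10^6) = 4.727 m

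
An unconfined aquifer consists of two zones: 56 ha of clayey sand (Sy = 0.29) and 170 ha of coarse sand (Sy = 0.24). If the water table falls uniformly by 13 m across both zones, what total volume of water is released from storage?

A₁ = 56 ha = 5.6 × 10^5 m²; A₂ = 170 ha = 1.7 × 10^6 m²
ΔV₁ = 0.29 × 5.6 × 10^5 × 13 = 2.111 × 10^6 m³
ΔV₂ = 0.24 × 1.7 × 10^6 × 13 = 5.304 × 10^6 m³
ΔV = ΔV₁ + ΔV₂ = 7.415 × 10^6 m³

ΔV ≈ 7.42 × 10^6 m³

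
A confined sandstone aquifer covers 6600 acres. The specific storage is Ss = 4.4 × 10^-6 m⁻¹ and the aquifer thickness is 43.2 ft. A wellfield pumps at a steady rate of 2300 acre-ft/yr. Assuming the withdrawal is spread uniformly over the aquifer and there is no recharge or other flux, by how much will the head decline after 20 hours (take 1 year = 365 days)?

Δh ≈ 4.19 m

b = 43.2 ft = 13.17 m
S = Ss × b = 4.4 × 10^-6 m⁻¹ × 13.17 m = 5.794 × 10^-5
A = 6600 acres = 2.671 × 10^7 m²
Q = 2300 acre-ft/yr = 7773 m³/d
t = 20 hours = 0.8333 d
ΔV = Q × t = 7773 m³/d × 0.8333 d = 6477 m³
Δh = ΔV / (S × A) = 6477 / (5.794 × 10^-5 × 2.671 × 10^7) = 4.186 m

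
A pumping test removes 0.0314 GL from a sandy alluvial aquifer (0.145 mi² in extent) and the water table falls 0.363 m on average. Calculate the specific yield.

Sy ≈ 0.23

A = 0.145 mi² = 3.755 × 10^5 m²
ΔV = 0.0314 GL = 31400 m³
Sy = ΔV / (A × Δh) = 31400 m³ / (3.755 × 10^5 m² × 0.363 m) = 0.2303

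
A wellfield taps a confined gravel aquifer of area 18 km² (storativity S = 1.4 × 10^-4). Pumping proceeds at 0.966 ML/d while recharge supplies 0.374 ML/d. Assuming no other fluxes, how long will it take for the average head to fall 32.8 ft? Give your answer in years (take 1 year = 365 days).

A = 18 km² = 1.8 × 10^7 m²
Δh = 32.8 ft = 9.997 m
ΔV = S × A × Δh = 1.4 × 10^-4 × 1.8 × 10^7 × 9.997 = 25190 m³
Net withdrawal = 0.966 − 0.374 = 0.592 ML/d = 592 m³/d
t = ΔV / Q = 25190 m³ / 592 m³/d = 42.56 d
t = 42.56 d ≈ 0.1166 years

t ≈ 0.117 years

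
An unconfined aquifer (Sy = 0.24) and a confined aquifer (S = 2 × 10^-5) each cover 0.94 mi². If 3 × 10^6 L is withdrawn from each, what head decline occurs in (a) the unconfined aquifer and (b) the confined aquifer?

A = 0.94 mi² = 2.435 × 10^6 m²
ΔV = 3 × 10^6 L = 3000 m³
Unconfined: Δh_u = ΔV/(Sy·A) = 3000/(0.24 × 2.435 × 10^6) = 0.005134 m
Confined: Δh_c = ΔV/(S·A) = 3000/(2 × 10^-5 × 2.435 × 10^6) = 61.61 m

Δh_u ≈ 0.00513 m; Δh_c ≈ 61.6 m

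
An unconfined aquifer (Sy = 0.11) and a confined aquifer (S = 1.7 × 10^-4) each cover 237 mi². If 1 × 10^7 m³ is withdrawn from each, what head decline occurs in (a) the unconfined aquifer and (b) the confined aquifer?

A = 237 mi² = 6.138 × 10^8 m²
Unconfined: Δh_u = ΔV/(Sy·A) = 1 × 10^7/(0.11 × 6.138 × 10^8) = 0.1481 m
Confined: Δh_c = ΔV/(S·A) = 1 × 10^7/(1.7 × 10^-4 × 6.138 × 10^8) = 95.83 m

Δh_u ≈ 0.148 m; Δh_c ≈ 95.8 m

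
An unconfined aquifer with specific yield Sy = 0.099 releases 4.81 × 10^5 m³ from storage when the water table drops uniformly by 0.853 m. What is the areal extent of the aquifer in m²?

A = ΔV / (Sy × Δh) = 4.81 × 10^5 / (0.099 × 0.853) = 5.696 × 10^6 m²

A ≈ 5.7 × 10^6 m²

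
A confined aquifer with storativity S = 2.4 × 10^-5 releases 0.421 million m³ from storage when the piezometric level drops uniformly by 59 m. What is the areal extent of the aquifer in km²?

ΔV = 0.421 million m³ = 4.21 × 10^5 m³
A = ΔV / (S × Δh) = 4.21 × 10^5 / (2.4 × 10^-5 × 59) = 2.973 × 10^8 m²
A = 2.973 × 10^8 m² = 297.3 km²

A ≈ 297 km²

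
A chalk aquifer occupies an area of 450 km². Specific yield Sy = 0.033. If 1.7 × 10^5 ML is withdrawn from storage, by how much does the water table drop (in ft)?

A = 450 km² = 4.5 × 10^8 m²
ΔV = 1.7 × 10^5 ML = 1.7 × 10^8 m³
Δh = ΔV / (Sy × A) = 1.7 × 10^8 m³ / (0.033 × 4.5 × 10^8 m²) = 11.45 m
Δh = 11.45 m = 37.56 ft

Δh ≈ 37.6 ft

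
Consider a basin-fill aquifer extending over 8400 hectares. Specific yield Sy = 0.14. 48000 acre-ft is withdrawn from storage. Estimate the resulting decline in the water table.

Δh ≈ 5.03 m

A = 8400 hectares = 8.4 × 10^7 m²
ΔV = 48000 acre-ft = 5.921 × 10^7 m³
Δh = ΔV / (Sy × A) = 5.921 × 10^7 m³ / (0.14 × 8.4 × 10^7 m²) = 5.035 m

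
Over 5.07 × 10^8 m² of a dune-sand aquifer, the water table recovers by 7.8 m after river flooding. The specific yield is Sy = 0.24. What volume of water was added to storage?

ΔV = Sy × A × Δh = 0.24 × 5.07 × 10^8 m² × 7.8 m = 9.491 × 10^8 m³

ΔV ≈ 9.49 × 10^8 m³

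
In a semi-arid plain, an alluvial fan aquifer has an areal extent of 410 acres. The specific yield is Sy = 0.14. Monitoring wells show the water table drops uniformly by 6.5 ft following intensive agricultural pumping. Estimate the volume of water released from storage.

ΔV ≈ 4.6 × 10^5 m³

A = 410 acres = 1.659 × 10^6 m²
Δh = 6.5 ft = 1.981 m
ΔV = Sy × A × Δh = 0.14 × 1.659 × 10^6 m² × 1.981 m = 4.602 × 10^5 m³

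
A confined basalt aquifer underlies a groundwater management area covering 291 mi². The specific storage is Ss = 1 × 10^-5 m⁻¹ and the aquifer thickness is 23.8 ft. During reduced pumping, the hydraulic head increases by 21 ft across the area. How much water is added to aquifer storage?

ΔV ≈ 3.5 × 10^5 m³

b = 23.8 ft = 7.254 m
S = Ss × b = 1 × 10^-5 m⁻¹ × 7.254 m = 7.254 × 10^-5
A = 291 mi² = 7.537 × 10^8 m²
Δh = 21 ft = 6.401 m
ΔV = S × A × Δh = 7.254 × 10^-5 × 7.537 × 10^8 m² × 6.401 m = 3.5 × 10^5 m³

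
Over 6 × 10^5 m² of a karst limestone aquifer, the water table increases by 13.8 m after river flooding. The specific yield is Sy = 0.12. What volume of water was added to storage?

ΔV ≈ 9.94 × 10^5 m³

ΔV = Sy × A × Δh = 0.12 × 6 × 10^5 m² × 13.8 m = 9.936 × 10^5 m³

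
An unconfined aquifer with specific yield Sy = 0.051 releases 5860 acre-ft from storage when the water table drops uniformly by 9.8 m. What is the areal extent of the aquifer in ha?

A ≈ 1450 ha

ΔV = 5860 acre-ft = 7.228 × 10^6 m³
A = ΔV / (Sy × Δh) = 7.228 × 10^6 / (0.051 × 9.8) = 1.446 × 10^7 m²
A = 1.446 × 10^7 m² = 1446 ha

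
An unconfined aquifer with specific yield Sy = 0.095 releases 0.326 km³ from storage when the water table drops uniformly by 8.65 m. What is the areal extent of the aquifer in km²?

ΔV = 0.326 km³ = 3.26 × 10^8 m³
A = ΔV / (Sy × Δh) = 3.26 × 10^8 / (0.095 × 8.65) = 3.967 × 10^8 m²
A = 3.967 × 10^8 m² = 396.7 km²

A ≈ 397 km²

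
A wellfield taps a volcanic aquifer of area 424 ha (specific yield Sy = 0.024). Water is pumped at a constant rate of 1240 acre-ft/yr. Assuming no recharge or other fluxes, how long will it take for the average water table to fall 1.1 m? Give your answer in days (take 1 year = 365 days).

t ≈ 26.7 days

A = 424 ha = 4.24 × 10^6 m²
ΔV = Sy × A × Δh = 0.024 × 4.24 × 10^6 × 1.1 = 1.119 × 10^5 m³
Q = 1240 acre-ft/yr = 4190 m³/d
t = ΔV / Q = 1.119 × 10^5 m³ / 4190 m³/d = 26.71 d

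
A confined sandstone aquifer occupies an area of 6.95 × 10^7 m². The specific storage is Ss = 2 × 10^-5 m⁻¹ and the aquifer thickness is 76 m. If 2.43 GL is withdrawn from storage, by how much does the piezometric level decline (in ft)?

Δh ≈ 75.5 ft

S = Ss × b = 2 × 10^-5 m⁻¹ × 76 m = 1.52 × 10^-3
ΔV = 2.43 GL = 2.43 × 10^6 m³
Δh = ΔV / (S × A) = 2.43 × 10^6 m³ / (0.00152 × 6.95 × 10^7 m²) = 23 m
Δh = 23 m = 75.47 ft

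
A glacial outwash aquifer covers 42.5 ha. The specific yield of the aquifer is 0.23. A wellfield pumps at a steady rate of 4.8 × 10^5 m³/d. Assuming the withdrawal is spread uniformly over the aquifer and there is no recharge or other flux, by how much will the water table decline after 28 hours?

Δh ≈ 5.73 m

A = 42.5 ha = 4.25 × 10^5 m²
t = 28 hours = 1.167 d
ΔV = Q × t = 4.8 × 10^5 m³/d × 1.167 d = 5.6 × 10^5 m³
Δh = ΔV / (Sy × A) = 5.6 × 10^5 / (0.23 × 4.25 × 10^5) = 5.729 m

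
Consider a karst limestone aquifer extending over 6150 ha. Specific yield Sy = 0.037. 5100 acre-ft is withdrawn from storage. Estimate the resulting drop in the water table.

Δh ≈ 2.76 m

A = 6150 ha = 6.15 × 10^7 m²
ΔV = 5100 acre-ft = 6.291 × 10^6 m³
Δh = ΔV / (Sy × A) = 6.291 × 10^6 m³ / (0.037 × 6.15 × 10^7 m²) = 2.765 m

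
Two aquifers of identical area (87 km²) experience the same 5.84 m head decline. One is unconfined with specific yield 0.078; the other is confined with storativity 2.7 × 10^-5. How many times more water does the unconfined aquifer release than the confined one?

A = 87 km² = 8.7 × 10^7 m²
Unconfined: ΔV_u = Sy × A × Δh = 0.078 × 8.7 × 10^7 × 5.84 = 3.963 × 10^7 m³
Confined: ΔV_c = S × A × Δh = 2.7 × 10^-5 × 8.7 × 10^7 × 5.84 = 13720 m³
Ratio = ΔV_u / ΔV_c = Sy / S = 0.078 / 2.7 × 10^-5 = 2889

ΔV_u / ΔV_c ≈ 2890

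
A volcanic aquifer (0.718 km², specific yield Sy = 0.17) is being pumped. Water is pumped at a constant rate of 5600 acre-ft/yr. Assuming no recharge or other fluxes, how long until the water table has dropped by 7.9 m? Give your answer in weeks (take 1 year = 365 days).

t ≈ 7.28 weeks

A = 0.718 km² = 7.18 × 10^5 m²
ΔV = Sy × A × Δh = 0.17 × 7.18 × 10^5 × 7.9 = 9.643 × 10^5 m³
Q = 5600 acre-ft/yr = 18920 m³/d
t = ΔV / Q = 9.643 × 10^5 m³ / 18920 m³/d = 50.95 d
t = 50.95 d ≈ 7.279 weeks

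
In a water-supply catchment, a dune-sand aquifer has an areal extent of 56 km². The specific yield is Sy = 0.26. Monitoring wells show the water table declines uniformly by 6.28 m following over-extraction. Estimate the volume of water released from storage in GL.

A = 56 km² = 5.6 × 10^7 m²
ΔV = Sy × A × Δh = 0.26 × 5.6 × 10^7 m² × 6.28 m = 9.144 × 10^7 m³
ΔV = 9.144 × 10^7 m³ = 91.44 GL

ΔV ≈ 91.4 GL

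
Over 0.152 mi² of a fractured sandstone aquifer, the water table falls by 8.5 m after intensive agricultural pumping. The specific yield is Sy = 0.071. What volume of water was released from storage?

A = 0.152 mi² = 3.937 × 10^5 m²
ΔV = Sy × A × Δh = 0.071 × 3.937 × 10^5 m² × 8.5 m = 2.376 × 10^5 m³

ΔV ≈ 2.38 × 10^5 m³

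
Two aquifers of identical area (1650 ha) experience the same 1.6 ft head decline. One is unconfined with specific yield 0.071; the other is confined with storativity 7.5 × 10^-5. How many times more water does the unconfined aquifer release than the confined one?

A = 1650 ha = 1.65 × 10^7 m²
Δh = 1.6 ft = 0.4877 m
Unconfined: ΔV_u = Sy × A × Δh = 0.071 × 1.65 × 10^7 × 0.4877 = 5.713 × 10^5 m³
Confined: ΔV_c = S × A × Δh = 7.5 × 10^-5 × 1.65 × 10^7 × 0.4877 = 603.5 m³
Ratio = ΔV_u / ΔV_c = Sy / S = 0.071 / 7.5 × 10^-5 = 946.7

ΔV_u / ΔV_c ≈ 947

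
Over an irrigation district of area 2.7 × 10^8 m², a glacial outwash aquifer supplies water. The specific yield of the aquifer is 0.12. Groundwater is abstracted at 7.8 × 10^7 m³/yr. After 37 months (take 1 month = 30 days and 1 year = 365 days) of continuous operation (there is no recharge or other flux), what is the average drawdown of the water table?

Q = 7.8 × 10^7 m³/yr = 2.137 × 10^5 m³/d
t = 37 months = 1110 d
ΔV = Q × t = 2.137 × 10^5 m³/d × 1110 d = 2.372 × 10^8 m³
Δh = ΔV / (Sy × A) = 2.372 × 10^8 / (0.12 × 2.7 × 10^8) = 7.321 m

Δh ≈ 7.32 m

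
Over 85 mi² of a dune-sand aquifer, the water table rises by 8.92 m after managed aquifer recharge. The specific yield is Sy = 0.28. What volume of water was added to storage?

ΔV ≈ 5.5 × 10^8 m³

A = 85 mi² = 2.201 × 10^8 m²
ΔV = Sy × A × Δh = 0.28 × 2.201 × 10^8 m² × 8.92 m = 5.498 × 10^8 m³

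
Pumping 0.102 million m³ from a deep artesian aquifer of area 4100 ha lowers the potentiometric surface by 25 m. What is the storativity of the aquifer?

A = 4100 ha = 4.1 × 10^7 m²
ΔV = 0.102 million m³ = 1.02 × 10^5 m³
S = ΔV / (A × Δh) = 1.02 × 10^5 m³ / (4.1 × 10^7 m² × 25 m) = 9.951 × 10^-5

S ≈ 1 × 10^-4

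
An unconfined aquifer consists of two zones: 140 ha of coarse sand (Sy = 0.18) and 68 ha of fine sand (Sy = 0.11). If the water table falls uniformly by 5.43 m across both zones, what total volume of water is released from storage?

A₁ = 140 ha = 1.4 × 10^6 m²; A₂ = 68 ha = 6.8 × 10^5 m²
ΔV₁ = 0.18 × 1.4 × 10^6 × 5.43 = 1.368 × 10^6 m³
ΔV₂ = 0.11 × 6.8 × 10^5 × 5.43 = 4.062 × 10^5 m³
ΔV = ΔV₁ + ΔV₂ = 1.775 × 10^6 m³

ΔV ≈ 1.77 × 10^6 m³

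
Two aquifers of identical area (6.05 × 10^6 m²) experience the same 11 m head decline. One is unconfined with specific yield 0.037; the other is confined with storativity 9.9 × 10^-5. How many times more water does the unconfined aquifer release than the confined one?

ΔV_u / ΔV_c ≈ 374

Unconfined: ΔV_u = Sy × A × Δh = 0.037 × 6.05 × 10^6 × 11 = 2.462 × 10^6 m³
Confined: ΔV_c = S × A × Δh = 9.9 × 10^-5 × 6.05 × 10^6 × 11 = 6588 m³
Ratio = ΔV_u / ΔV_c = Sy / S = 0.037 / 9.9 × 10^-5 = 373.7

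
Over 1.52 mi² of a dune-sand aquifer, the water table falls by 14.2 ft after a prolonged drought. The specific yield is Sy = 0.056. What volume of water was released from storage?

ΔV ≈ 9.54 × 10^5 m³

A = 1.52 mi² = 3.937 × 10^6 m²
Δh = 14.2 ft = 4.328 m
ΔV = Sy × A × Δh = 0.056 × 3.937 × 10^6 m² × 4.328 m = 9.542 × 10^5 m³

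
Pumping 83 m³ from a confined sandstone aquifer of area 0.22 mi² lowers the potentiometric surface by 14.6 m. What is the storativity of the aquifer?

S ≈ 1 × 10^-5

A = 0.22 mi² = 5.698 × 10^5 m²
S = ΔV / (A × Δh) = 83 m³ / (5.698 × 10^5 m² × 14.6 m) = 9.977 × 10^-6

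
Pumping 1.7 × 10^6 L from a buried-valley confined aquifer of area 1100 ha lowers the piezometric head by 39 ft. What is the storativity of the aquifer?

A = 1100 ha = 1.1 × 10^7 m²
Δh = 39 ft = 11.89 m
ΔV = 1.7 × 10^6 L = 1700 m³
S = ΔV / (A × Δh) = 1700 m³ / (1.1 × 10^7 m² × 11.89 m) = 1.3 × 10^-5

S ≈ 1.3 × 10^-5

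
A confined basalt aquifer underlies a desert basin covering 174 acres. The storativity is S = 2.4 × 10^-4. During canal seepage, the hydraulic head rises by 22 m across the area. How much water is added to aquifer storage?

A = 174 acres = 7.042 × 10^5 m²
ΔV = S × A × Δh = 2.4 × 10^-4 × 7.042 × 10^5 m² × 22 m = 3718 m³

ΔV ≈ 3720 m³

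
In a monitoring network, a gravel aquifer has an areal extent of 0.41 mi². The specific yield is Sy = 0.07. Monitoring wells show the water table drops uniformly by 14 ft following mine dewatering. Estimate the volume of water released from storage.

ΔV ≈ 3.17 × 10^5 m³

A = 0.41 mi² = 1.062 × 10^6 m²
Δh = 14 ft = 4.267 m
ΔV = Sy × A × Δh = 0.07 × 1.062 × 10^6 m² × 4.267 m = 3.172 × 10^5 m³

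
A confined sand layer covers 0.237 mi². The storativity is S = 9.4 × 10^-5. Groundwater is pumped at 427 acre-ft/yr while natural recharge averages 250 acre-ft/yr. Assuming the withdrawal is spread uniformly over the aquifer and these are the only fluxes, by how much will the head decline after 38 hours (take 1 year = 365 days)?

A = 0.237 mi² = 6.138 × 10^5 m²
Net abstraction = 427 − 250 = 177 acre-ft/yr
Q_net = 177 acre-ft/yr = 598.2 m³/d
t = 38 hours = 1.583 d
ΔV = Q × t = 598.2 m³/d × 1.583 d = 947.1 m³
Δh = ΔV / (S × A) = 947.1 / (9.4 × 10^-5 × 6.138 × 10^5) = 16.41 m

Δh ≈ 16.4 m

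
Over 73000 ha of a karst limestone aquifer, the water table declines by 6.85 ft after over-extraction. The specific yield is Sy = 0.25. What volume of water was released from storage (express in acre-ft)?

A = 73000 ha = 7.3 × 10^8 m²
Δh = 6.85 ft = 2.088 m
ΔV = Sy × A × Δh = 0.25 × 7.3 × 10^8 m² × 2.088 m = 3.81 × 10^8 m³
ΔV = 3.81 × 10^8 m³ = 3.089 × 10^5 acre-ft

ΔV ≈ 3.09 × 10^5 acre-ft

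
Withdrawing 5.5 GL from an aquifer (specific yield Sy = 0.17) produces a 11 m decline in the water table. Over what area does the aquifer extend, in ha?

A ≈ 294 ha

ΔV = 5.5 GL = 5.5 × 10^6 m³
A = ΔV / (Sy × Δh) = 5.5 × 10^6 / (0.17 × 11) = 2.941 × 10^6 m²
A = 2.941 × 10^6 m² = 294.1 ha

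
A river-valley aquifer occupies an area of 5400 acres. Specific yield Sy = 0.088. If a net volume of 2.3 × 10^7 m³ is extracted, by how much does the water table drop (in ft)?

Δh ≈ 39.2 ft

A = 5400 acres = 2.185 × 10^7 m²
Δh = ΔV / (Sy × A) = 2.3 × 10^7 m³ / (0.088 × 2.185 × 10^7 m²) = 11.96 m
Δh = 11.96 m = 39.24 ft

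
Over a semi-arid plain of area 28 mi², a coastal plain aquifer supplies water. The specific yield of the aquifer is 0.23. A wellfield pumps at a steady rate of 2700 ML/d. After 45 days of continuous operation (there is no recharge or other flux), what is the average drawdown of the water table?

A = 28 mi² = 7.252 × 10^7 m²
Q = 2700 ML/d = 2.7 × 10^6 m³/d
ΔV = Q × t = 2.7 × 10^6 m³/d × 45 d = 1.215 × 10^8 m³
Δh = ΔV / (Sy × A) = 1.215 × 10^8 / (0.23 × 7.252 × 10^7) = 7.284 m

Δh ≈ 7.28 m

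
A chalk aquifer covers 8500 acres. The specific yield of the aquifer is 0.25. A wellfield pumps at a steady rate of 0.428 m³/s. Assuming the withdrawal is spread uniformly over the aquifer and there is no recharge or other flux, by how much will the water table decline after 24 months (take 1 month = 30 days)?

A = 8500 acres = 3.44 × 10^7 m²
Q = 0.428 m³/s = 36980 m³/d
t = 24 months = 720 d
ΔV = Q × t = 36980 m³/d × 720 d = 2.663 × 10^7 m³
Δh = ΔV / (Sy × A) = 2.663 × 10^7 / (0.25 × 3.44 × 10^7) = 3.096 m

Δh ≈ 3.1 m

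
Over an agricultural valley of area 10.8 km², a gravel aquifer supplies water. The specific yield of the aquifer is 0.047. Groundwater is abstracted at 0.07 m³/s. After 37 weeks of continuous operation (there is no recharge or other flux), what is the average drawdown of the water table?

A = 10.8 km² = 1.08 × 10^7 m²
Q = 0.07 m³/s = 6048 m³/d
t = 37 weeks = 259 d
ΔV = Q × t = 6048 m³/d × 259 d = 1.566 × 10^6 m³
Δh = ΔV / (Sy × A) = 1.566 × 10^6 / (0.047 × 1.08 × 10^7) = 3.086 m

Δh ≈ 3.09 m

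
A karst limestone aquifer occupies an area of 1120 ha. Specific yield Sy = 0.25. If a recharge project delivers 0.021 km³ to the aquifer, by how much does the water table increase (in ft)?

A = 1120 ha = 1.12 × 10^7 m²
ΔV = 0.021 km³ = 2.1 × 10^7 m³
Δh = ΔV / (Sy × A) = 2.1 × 10^7 m³ / (0.25 × 1.12 × 10^7 m²) = 7.5 m
Δh = 7.5 m = 24.61 ft

Δh ≈ 24.6 ft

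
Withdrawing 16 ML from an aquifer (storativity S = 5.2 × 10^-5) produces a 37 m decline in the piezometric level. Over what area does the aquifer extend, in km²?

A ≈ 8.32 km²

ΔV = 16 ML = 16000 m³
A = ΔV / (S × Δh) = 16000 / (5.2 × 10^-5 × 37) = 8.316 × 10^6 m²
A = 8.316 × 10^6 m² = 8.316 km²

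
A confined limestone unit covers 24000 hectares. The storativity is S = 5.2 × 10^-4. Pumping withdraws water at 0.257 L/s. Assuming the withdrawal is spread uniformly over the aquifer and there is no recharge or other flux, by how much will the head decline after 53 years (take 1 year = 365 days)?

A = 24000 hectares = 2.4 × 10^8 m²
Q = 0.257 L/s = 22.2 m³/d
t = 53 years = 19340 d
ΔV = Q × t = 22.2 m³/d × 19340 d = 4.296 × 10^5 m³
Δh = ΔV / (S × A) = 4.296 × 10^5 / (5.2 × 10^-4 × 2.4 × 10^8) = 3.442 m

Δh ≈ 3.44 m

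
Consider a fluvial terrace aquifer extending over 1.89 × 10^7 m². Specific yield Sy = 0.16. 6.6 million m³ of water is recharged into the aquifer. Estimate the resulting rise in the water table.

Δh ≈ 2.18 m

ΔV = 6.6 million m³ = 6.6 × 10^6 m³
Δh = ΔV / (Sy × A) = 6.6 × 10^6 m³ / (0.16 × 1.89 × 10^7 m²) = 2.183 m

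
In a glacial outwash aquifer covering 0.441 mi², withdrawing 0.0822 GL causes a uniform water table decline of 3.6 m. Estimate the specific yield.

A = 0.441 mi² = 1.142 × 10^6 m²
ΔV = 0.0822 GL = 82200 m³
Sy = ΔV / (A × Δh) = 82200 m³ / (1.142 × 10^6 m² × 3.6 m) = 0.01999

Sy ≈ 0.02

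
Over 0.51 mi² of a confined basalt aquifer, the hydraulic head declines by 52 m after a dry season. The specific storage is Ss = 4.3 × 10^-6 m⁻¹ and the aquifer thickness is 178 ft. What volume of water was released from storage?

b = 178 ft = 54.25 m
S = Ss × b = 4.3 × 10^-6 m⁻¹ × 54.25 m = 2.333 × 10^-4
A = 0.51 mi² = 1.321 × 10^6 m²
ΔV = S × A × Δh = 2.333 × 10^-4 × 1.321 × 10^6 m² × 52 m = 16020 m³

ΔV ≈ 16000 m³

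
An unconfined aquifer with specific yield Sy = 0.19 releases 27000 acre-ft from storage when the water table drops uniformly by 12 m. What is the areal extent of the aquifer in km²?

A ≈ 14.6 km²

ΔV = 27000 acre-ft = 3.33 × 10^7 m³
A = ΔV / (Sy × Δh) = 3.33 × 10^7 / (0.19 × 12) = 1.461 × 10^7 m²
A = 1.461 × 10^7 m² = 14.61 km²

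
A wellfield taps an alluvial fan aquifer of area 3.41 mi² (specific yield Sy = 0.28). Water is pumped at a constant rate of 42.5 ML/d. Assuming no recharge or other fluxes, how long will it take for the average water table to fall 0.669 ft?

t ≈ 11.9 days

A = 3.41 mi² = 8.832 × 10^6 m²
Δh = 0.669 ft = 0.2039 m
ΔV = Sy × A × Δh = 0.28 × 8.832 × 10^6 × 0.2039 = 5.043 × 10^5 m³
Q = 42.5 ML/d = 42500 m³/d
t = ΔV / Q = 5.043 × 10^5 m³ / 42500 m³/d = 11.86 d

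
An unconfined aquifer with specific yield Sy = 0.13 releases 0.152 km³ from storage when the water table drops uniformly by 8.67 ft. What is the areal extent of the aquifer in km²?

Δh = 8.67 ft = 2.643 m
ΔV = 0.152 km³ = 1.52 × 10^8 m³
A = ΔV / (Sy × Δh) = 1.52 × 10^8 / (0.13 × 2.643) = 4.425 × 10^8 m²
A = 4.425 × 10^8 m² = 442.5 km²

A ≈ 442 km²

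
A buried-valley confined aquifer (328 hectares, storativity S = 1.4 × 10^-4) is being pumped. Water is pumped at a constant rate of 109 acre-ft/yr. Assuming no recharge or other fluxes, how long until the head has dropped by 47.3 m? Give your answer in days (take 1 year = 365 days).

A = 328 hectares = 3.28 × 10^6 m²
ΔV = S × A × Δh = 1.4 × 10^-4 × 3.28 × 10^6 × 47.3 = 21720 m³
Q = 109 acre-ft/yr = 368.4 m³/d
t = ΔV / Q = 21720 m³ / 368.4 m³/d = 58.97 d

t ≈ 59 days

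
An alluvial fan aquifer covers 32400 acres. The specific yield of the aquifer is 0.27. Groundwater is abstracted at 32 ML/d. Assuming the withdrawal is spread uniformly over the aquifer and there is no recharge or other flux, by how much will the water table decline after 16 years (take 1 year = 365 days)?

A = 32400 acres = 1.311 × 10^8 m²
Q = 32 ML/d = 32000 m³/d
t = 16 years = 5840 d
ΔV = Q × t = 32000 m³/d × 5840 d = 1.869 × 10^8 m³
Δh = ΔV / (Sy × A) = 1.869 × 10^8 / (0.27 × 1.311 × 10^8) = 5.279 m

Δh ≈ 5.28 m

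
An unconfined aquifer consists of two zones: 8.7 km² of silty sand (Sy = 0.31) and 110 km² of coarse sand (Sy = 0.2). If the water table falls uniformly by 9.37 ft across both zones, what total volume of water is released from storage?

A₁ = 8.7 km² = 8.7 × 10^6 m²; A₂ = 110 km² = 1.1 × 10^8 m²
Δh = 9.37 ft = 2.856 m
ΔV₁ = 0.31 × 8.7 × 10^6 × 2.856 = 7.703 × 10^6 m³
ΔV₂ = 0.2 × 1.1 × 10^8 × 2.856 = 6.283 × 10^7 m³
ΔV = ΔV₁ + ΔV₂ = 7.053 × 10^7 m³

ΔV ≈ 7.05 × 10^7 m³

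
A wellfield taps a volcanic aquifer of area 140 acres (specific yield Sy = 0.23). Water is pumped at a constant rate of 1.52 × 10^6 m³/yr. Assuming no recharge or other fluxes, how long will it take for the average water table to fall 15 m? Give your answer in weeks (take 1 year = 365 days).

A = 140 acres = 5.666 × 10^5 m²
ΔV = Sy × A × Δh = 0.23 × 5.666 × 10^5 × 15 = 1.955 × 10^6 m³
Q = 1.52 × 10^6 m³/yr = 4164 m³/d
t = ΔV / Q = 1.955 × 10^6 m³ / 4164 m³/d = 469.4 d
t = 469.4 d ≈ 67.05 weeks

t ≈ 67.1 weeks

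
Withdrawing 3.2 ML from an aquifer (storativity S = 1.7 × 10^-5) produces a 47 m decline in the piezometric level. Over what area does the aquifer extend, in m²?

ΔV = 3.2 ML = 3200 m³
A = ΔV / (S × Δh) = 3200 / (1.7 × 10^-5 × 47) = 4.005 × 10^6 m²

A ≈ 4.01 × 10^6 m²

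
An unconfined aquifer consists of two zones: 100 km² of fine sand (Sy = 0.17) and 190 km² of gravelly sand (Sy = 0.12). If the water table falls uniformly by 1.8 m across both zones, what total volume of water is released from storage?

A₁ = 100 km² = 1 × 10^8 m²; A₂ = 190 km² = 1.9 × 10^8 m²
ΔV₁ = 0.17 × 1 × 10^8 × 1.8 = 3.06 × 10^7 m³
ΔV₂ = 0.12 × 1.9 × 10^8 × 1.8 = 4.104 × 10^7 m³
ΔV = ΔV₁ + ΔV₂ = 7.164 × 10^7 m³

ΔV ≈ 7.16 × 10^7 m³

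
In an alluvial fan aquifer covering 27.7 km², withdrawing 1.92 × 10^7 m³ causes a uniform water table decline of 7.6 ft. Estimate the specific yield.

A = 27.7 km² = 2.77 × 10^7 m²
Δh = 7.6 ft = 2.316 m
Sy = ΔV / (A × Δh) = 1.92 × 10^7 m³ / (2.77 × 10^7 m² × 2.316 m) = 0.2992

Sy ≈ 0.3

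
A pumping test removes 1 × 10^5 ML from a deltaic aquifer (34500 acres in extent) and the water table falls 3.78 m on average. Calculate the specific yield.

A = 34500 acres = 1.396 × 10^8 m²
ΔV = 1 × 10^5 ML = 1 × 10^8 m³
Sy = ΔV / (A × Δh) = 1 × 10^8 m³ / (1.396 × 10^8 m² × 3.78 m) = 0.1895

Sy ≈ 0.19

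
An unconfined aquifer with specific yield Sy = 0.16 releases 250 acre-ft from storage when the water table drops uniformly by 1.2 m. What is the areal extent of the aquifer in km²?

ΔV = 250 acre-ft = 3.084 × 10^5 m³
A = ΔV / (Sy × Δh) = 3.084 × 10^5 / (0.16 × 1.2) = 1.606 × 10^6 m²
A = 1.606 × 10^6 m² = 1.606 km²

A ≈ 1.61 km²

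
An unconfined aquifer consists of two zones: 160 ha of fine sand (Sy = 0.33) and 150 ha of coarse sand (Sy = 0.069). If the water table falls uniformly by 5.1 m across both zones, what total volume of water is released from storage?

ΔV ≈ 3.22 × 10^6 m³

A₁ = 160 ha = 1.6 × 10^6 m²; A₂ = 150 ha = 1.5 × 10^6 m²
ΔV₁ = 0.33 × 1.6 × 10^6 × 5.1 = 2.693 × 10^6 m³
ΔV₂ = 0.069 × 1.5 × 10^6 × 5.1 = 5.279 × 10^5 m³
ΔV = ΔV₁ + ΔV₂ = 3.221 × 10^6 m³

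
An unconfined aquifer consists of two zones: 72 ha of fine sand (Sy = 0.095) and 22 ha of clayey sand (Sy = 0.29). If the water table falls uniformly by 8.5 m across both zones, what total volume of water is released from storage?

ΔV ≈ 1.12 × 10^6 m³

A₁ = 72 ha = 7.2 × 10^5 m²; A₂ = 22 ha = 2.2 × 10^5 m²
ΔV₁ = 0.095 × 7.2 × 10^5 × 8.5 = 5.814 × 10^5 m³
ΔV₂ = 0.29 × 2.2 × 10^5 × 8.5 = 5.423 × 10^5 m³
ΔV = ΔV₁ + ΔV₂ = 1.124 × 10^6 m³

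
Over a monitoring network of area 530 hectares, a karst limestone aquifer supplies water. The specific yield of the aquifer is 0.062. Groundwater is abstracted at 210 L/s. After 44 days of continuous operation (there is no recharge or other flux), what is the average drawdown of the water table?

Δh ≈ 2.43 m

A = 530 hectares = 5.3 × 10^6 m²
Q = 210 L/s = 18140 m³/d
ΔV = Q × t = 18140 m³/d × 44 d = 7.983 × 10^5 m³
Δh = ΔV / (Sy × A) = 7.983 × 10^5 / (0.062 × 5.3 × 10^6) = 2.43 m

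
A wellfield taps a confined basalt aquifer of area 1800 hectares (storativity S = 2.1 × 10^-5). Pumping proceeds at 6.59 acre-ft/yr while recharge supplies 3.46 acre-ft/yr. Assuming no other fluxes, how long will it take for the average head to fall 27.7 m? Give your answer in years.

A = 1800 hectares = 1.8 × 10^7 m²
ΔV = S × A × Δh = 2.1 × 10^-5 × 1.8 × 10^7 × 27.7 = 10470 m³
Net withdrawal = 6.59 − 3.46 = 3.13 acre-ft/yr = 10.58 m³/d
t = ΔV / Q = 10470 m³ / 10.58 m³/d = 989.9 d
t = 989.9 d ≈ 2.712 years

t ≈ 2.71 years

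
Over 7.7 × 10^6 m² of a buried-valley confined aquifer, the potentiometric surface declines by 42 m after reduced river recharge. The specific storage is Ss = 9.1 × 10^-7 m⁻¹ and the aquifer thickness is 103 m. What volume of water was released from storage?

ΔV ≈ 30300 m³

S = Ss × b = 9.1 × 10^-7 m⁻¹ × 103 m = 9.373 × 10^-5
ΔV = S × A × Δh = 9.373 × 10^-5 × 7.7 × 10^6 m² × 42 m = 30310 m³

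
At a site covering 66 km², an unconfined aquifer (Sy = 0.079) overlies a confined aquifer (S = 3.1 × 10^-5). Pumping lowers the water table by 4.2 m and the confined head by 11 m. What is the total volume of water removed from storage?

A = 66 km² = 6.6 × 10^7 m²
Unconfined: ΔV_u = Sy × A × Δh_u = 0.079 × 6.6 × 10^7 × 4.2 = 2.19 × 10^7 m³
Confined: ΔV_c = S × A × Δh_c = 3.1 × 10^-5 × 6.6 × 10^7 × 11 = 22510 m³
Total ΔV = 2.19 × 10^7 + 22510 = 2.192 × 10^7 m³

ΔV ≈ 2.19 × 10^7 m³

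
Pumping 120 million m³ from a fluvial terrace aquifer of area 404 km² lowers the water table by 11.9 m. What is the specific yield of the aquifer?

Sy ≈ 0.025

A = 404 km² = 4.04 × 10^8 m²
ΔV = 120 million m³ = 1.2 × 10^8 m³
Sy = ΔV / (A × Δh) = 1.2 × 10^8 m³ / (4.04 × 10^8 m² × 11.9 m) = 0.02496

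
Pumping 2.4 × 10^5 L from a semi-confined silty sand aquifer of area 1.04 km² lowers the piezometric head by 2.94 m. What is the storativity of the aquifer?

S ≈ 7.8 × 10^-5

A = 1.04 km² = 1.04 × 10^6 m²
ΔV = 2.4 × 10^5 L = 240 m³
S = ΔV / (A × Δh) = 240 m³ / (1.04 × 10^6 m² × 2.94 m) = 7.849 × 10^-5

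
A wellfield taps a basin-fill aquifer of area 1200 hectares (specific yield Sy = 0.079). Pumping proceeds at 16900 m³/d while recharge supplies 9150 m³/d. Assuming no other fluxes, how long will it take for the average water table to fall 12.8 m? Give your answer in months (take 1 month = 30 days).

A = 1200 hectares = 1.2 × 10^7 m²
ΔV = Sy × A × Δh = 0.079 × 1.2 × 10^7 × 12.8 = 1.213 × 10^7 m³
Net withdrawal = 16900 − 9150 = 7750 m³/d
t = ΔV / Q = 1.213 × 10^7 m³ / 7750 m³/d = 1566 d
t = 1566 d ≈ 52.19 months

t ≈ 52.2 months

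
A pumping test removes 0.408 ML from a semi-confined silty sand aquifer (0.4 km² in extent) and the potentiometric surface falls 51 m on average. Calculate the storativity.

S ≈ 2 × 10^-5

A = 0.4 km² = 4 × 10^5 m²
ΔV = 0.408 ML = 408 m³
S = ΔV / (A × Δh) = 408 m³ / (4 × 10^5 m² × 51 m) = 2 × 10^-5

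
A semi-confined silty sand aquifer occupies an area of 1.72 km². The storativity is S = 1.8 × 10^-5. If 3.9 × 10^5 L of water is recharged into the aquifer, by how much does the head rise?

A = 1.72 km² = 1.72 × 10^6 m²
ΔV = 3.9 × 10^5 L = 390 m³
Δh = ΔV / (S × A) = 390 m³ / (1.8 × 10^-5 × 1.72 × 10^6 m²) = 12.6 m

Δh ≈ 12.6 m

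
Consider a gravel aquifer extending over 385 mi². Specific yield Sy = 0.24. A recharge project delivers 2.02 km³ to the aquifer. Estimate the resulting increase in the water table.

Δh ≈ 8.44 m

A = 385 mi² = 9.971 × 10^8 m²
ΔV = 2.02 km³ = 2.02 × 10^9 m³
Δh = ΔV / (Sy × A) = 2.02 × 10^9 m³ / (0.24 × 9.971 × 10^8 m²) = 8.441 m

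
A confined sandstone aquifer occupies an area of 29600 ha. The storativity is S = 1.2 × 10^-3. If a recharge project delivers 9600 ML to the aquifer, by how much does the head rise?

Δh ≈ 27 m

A = 29600 ha = 2.96 × 10^8 m²
ΔV = 9600 ML = 9.6 × 10^6 m³
Δh = ΔV / (S × A) = 9.6 × 10^6 m³ / (0.0012 × 2.96 × 10^8 m²) = 27.03 m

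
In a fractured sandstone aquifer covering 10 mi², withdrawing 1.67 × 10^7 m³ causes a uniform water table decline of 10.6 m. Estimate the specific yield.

Sy ≈ 0.061

A = 10 mi² = 2.59 × 10^7 m²
Sy = ΔV / (A × Δh) = 1.67 × 10^7 m³ / (2.59 × 10^7 m² × 10.6 m) = 0.06083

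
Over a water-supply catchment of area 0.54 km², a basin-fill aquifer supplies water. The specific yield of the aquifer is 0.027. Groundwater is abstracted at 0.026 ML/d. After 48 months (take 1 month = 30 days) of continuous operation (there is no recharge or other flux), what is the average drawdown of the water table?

Δh ≈ 2.57 m

A = 0.54 km² = 5.4 × 10^5 m²
Q = 0.026 ML/d = 26 m³/d
t = 48 months = 1440 d
ΔV = Q × t = 26 m³/d × 1440 d = 37440 m³
Δh = ΔV / (Sy × A) = 37440 / (0.027 × 5.4 × 10^5) = 2.568 m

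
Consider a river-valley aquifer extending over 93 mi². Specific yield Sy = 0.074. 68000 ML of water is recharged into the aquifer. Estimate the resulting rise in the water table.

A = 93 mi² = 2.409 × 10^8 m²
ΔV = 68000 ML = 6.8 × 10^7 m³
Δh = ΔV / (Sy × A) = 6.8 × 10^7 m³ / (0.074 × 2.409 × 10^8 m²) = 3.815 m

Δh ≈ 3.82 m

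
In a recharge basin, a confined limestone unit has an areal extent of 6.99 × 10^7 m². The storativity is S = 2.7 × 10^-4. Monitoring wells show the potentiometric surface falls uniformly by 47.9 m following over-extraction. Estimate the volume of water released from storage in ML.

ΔV ≈ 904 ML

ΔV = S × A × Δh = 2.7 × 10^-4 × 6.99 × 10^7 m² × 47.9 m = 9.04 × 10^5 m³
ΔV = 9.04 × 10^5 m³ = 904 ML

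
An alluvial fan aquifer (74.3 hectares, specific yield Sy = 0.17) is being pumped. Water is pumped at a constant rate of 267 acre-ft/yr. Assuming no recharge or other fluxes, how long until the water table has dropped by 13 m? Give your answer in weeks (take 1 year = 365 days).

A = 74.3 hectares = 7.43 × 10^5 m²
ΔV = Sy × A × Δh = 0.17 × 7.43 × 10^5 × 13 = 1.642 × 10^6 m³
Q = 267 acre-ft/yr = 902.3 m³/d
t = ΔV / Q = 1.642 × 10^6 m³ / 902.3 m³/d = 1820 d
t = 1820 d ≈ 260 weeks

t ≈ 260 weeks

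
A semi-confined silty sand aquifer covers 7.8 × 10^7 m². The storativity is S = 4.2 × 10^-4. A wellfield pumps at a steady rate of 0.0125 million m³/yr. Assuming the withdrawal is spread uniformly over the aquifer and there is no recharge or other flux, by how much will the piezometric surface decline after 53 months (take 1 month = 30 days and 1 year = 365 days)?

Q = 0.0125 million m³/yr = 34.25 m³/d
t = 53 months = 1590 d
ΔV = Q × t = 34.25 m³/d × 1590 d = 54450 m³
Δh = ΔV / (S × A) = 54450 / (4.2 × 10^-4 × 7.8 × 10^7) = 1.662 m

Δh ≈ 1.66 m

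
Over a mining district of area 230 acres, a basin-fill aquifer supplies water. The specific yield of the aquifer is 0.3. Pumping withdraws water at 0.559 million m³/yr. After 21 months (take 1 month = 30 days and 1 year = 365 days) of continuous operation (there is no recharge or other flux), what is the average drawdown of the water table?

Δh ≈ 3.46 m

A = 230 acres = 9.308 × 10^5 m²
Q = 0.559 million m³/yr = 1532 m³/d
t = 21 months = 630 d
ΔV = Q × t = 1532 m³/d × 630 d = 9.648 × 10^5 m³
Δh = ΔV / (Sy × A) = 9.648 × 10^5 / (0.3 × 9.308 × 10^5) = 3.455 m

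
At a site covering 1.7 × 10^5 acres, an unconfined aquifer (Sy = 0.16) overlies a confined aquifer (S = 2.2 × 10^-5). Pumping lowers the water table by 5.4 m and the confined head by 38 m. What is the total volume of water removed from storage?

ΔV ≈ 5.95 × 10^8 m³

A = 1.7 × 10^5 acres = 6.88 × 10^8 m²
Unconfined: ΔV_u = Sy × A × Δh_u = 0.16 × 6.88 × 10^8 × 5.4 = 5.944 × 10^8 m³
Confined: ΔV_c = S × A × Δh_c = 2.2 × 10^-5 × 6.88 × 10^8 × 38 = 5.751 × 10^5 m³
Total ΔV = 5.944 × 10^8 + 5.751 × 10^5 = 5.95 × 10^8 m³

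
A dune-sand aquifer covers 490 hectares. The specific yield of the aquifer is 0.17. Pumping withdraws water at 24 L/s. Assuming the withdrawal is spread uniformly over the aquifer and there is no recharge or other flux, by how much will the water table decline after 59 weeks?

Δh ≈ 1.03 m

A = 490 hectares = 4.9 × 10^6 m²
Q = 24 L/s = 2074 m³/d
t = 59 weeks = 413 d
ΔV = Q × t = 2074 m³/d × 413 d = 8.564 × 10^5 m³
Δh = ΔV / (Sy × A) = 8.564 × 10^5 / (0.17 × 4.9 × 10^6) = 1.028 m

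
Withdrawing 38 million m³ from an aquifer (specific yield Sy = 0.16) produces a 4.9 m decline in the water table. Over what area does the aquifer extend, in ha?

A ≈ 4850 ha

ΔV = 38 million m³ = 3.8 × 10^7 m³
A = ΔV / (Sy × Δh) = 3.8 × 10^7 / (0.16 × 4.9) = 4.847 × 10^7 m²
A = 4.847 × 10^7 m² = 4847 ha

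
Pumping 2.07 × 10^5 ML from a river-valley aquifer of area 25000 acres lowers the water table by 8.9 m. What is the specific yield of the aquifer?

A = 25000 acres = 1.012 × 10^8 m²
ΔV = 2.07 × 10^5 ML = 2.07 × 10^8 m³
Sy = ΔV / (A × Δh) = 2.07 × 10^8 m³ / (1.012 × 10^8 m² × 8.9 m) = 0.2299

Sy ≈ 0.23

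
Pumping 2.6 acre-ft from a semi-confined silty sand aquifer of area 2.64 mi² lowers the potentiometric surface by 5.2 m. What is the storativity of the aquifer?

S ≈ 9 × 10^-5

A = 2.64 mi² = 6.838 × 10^6 m²
ΔV = 2.6 acre-ft = 3207 m³
S = ΔV / (A × Δh) = 3207 m³ / (6.838 × 10^6 m² × 5.2 m) = 9.02 × 10^-5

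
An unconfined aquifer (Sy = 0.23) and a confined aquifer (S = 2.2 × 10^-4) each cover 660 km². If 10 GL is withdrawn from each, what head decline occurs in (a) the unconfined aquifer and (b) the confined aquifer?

Δh_u ≈ 0.0659 m; Δh_c ≈ 68.9 m

A = 660 km² = 6.6 × 10^8 m²
ΔV = 10 GL = 1 × 10^7 m³
Unconfined: Δh_u = ΔV/(Sy·A) = 1 × 10^7/(0.23 × 6.6 × 10^8) = 0.06588 m
Confined: Δh_c = ΔV/(S·A) = 1 × 10^7/(2.2 × 10^-4 × 6.6 × 10^8) = 68.87 m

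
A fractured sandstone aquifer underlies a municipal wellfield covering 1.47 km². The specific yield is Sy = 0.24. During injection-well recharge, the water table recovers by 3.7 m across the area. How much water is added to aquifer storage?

A = 1.47 km² = 1.47 × 10^6 m²
ΔV = Sy × A × Δh = 0.24 × 1.47 × 10^6 m² × 3.7 m = 1.305 × 10^6 m³

ΔV ≈ 1.31 × 10^6 m³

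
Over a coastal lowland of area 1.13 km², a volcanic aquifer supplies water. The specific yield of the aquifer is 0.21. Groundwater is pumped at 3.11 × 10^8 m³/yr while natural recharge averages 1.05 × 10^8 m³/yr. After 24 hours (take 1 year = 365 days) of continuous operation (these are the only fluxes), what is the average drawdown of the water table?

Δh ≈ 2.38 m

A = 1.13 km² = 1.13 × 10^6 m²
Net abstraction = 3.11 × 10^8 − 1.05 × 10^8 = 2.06 × 10^8 m³/yr
Q_net = 2.06 × 10^8 m³/yr = 5.644 × 10^5 m³/d
t = 24 hours = 1 d
ΔV = Q × t = 5.644 × 10^5 m³/d × 1 d = 5.644 × 10^5 m³
Δh = ΔV / (Sy × A) = 5.644 × 10^5 / (0.21 × 1.13 × 10^6) = 2.378 m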